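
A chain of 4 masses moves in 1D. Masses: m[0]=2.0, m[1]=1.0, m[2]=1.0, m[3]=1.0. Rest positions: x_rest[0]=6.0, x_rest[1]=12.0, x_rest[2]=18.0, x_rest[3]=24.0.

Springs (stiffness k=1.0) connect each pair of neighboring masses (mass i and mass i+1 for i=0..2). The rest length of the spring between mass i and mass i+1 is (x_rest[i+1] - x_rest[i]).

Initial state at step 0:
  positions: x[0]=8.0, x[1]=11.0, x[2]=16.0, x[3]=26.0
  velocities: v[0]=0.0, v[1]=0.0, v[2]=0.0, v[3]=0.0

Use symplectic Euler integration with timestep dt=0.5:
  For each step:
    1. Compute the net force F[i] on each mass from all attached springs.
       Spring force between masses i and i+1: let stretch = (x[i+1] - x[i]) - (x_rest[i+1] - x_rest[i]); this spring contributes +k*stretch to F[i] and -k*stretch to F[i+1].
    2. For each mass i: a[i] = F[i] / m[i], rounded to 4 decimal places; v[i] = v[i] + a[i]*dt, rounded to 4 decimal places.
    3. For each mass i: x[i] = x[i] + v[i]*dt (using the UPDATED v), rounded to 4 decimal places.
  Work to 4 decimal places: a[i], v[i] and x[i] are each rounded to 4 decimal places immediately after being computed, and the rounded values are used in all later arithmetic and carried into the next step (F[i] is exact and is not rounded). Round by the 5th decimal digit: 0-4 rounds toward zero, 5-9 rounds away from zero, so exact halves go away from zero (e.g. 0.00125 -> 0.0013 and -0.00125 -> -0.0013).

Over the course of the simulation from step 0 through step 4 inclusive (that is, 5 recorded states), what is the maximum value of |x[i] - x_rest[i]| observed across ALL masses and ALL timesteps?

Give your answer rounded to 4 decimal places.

Answer: 2.7144

Derivation:
Step 0: x=[8.0000 11.0000 16.0000 26.0000] v=[0.0000 0.0000 0.0000 0.0000]
Step 1: x=[7.6250 11.5000 17.2500 25.0000] v=[-0.7500 1.0000 2.5000 -2.0000]
Step 2: x=[6.9844 12.4688 19.0000 23.5625] v=[-1.2813 1.9375 3.5000 -2.8750]
Step 3: x=[6.2793 13.6993 20.2579 22.4844] v=[-1.4102 2.4609 2.5157 -2.1563]
Step 4: x=[5.7517 14.7144 20.4328 22.3496] v=[-1.0552 2.0302 0.3497 -0.2696]
Max displacement = 2.7144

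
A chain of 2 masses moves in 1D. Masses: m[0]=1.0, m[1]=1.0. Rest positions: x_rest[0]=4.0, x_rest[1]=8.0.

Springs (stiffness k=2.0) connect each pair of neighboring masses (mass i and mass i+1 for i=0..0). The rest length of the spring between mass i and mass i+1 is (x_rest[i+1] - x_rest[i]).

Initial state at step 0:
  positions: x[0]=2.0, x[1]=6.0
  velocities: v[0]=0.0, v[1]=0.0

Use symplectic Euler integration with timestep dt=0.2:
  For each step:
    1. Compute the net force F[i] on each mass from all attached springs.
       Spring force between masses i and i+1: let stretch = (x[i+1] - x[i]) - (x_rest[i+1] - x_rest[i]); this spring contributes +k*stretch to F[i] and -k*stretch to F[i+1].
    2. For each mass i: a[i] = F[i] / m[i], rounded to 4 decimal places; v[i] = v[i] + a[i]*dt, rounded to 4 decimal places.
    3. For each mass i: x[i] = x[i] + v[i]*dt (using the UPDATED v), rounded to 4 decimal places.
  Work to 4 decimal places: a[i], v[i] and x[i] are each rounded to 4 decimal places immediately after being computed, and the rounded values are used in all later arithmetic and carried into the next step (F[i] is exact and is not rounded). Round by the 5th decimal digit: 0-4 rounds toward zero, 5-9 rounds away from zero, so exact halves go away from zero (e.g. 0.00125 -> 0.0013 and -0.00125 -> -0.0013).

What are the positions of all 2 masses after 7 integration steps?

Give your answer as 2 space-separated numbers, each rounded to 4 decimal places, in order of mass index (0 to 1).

Answer: 2.0000 6.0000

Derivation:
Step 0: x=[2.0000 6.0000] v=[0.0000 0.0000]
Step 1: x=[2.0000 6.0000] v=[0.0000 0.0000]
Step 2: x=[2.0000 6.0000] v=[0.0000 0.0000]
Step 3: x=[2.0000 6.0000] v=[0.0000 0.0000]
Step 4: x=[2.0000 6.0000] v=[0.0000 0.0000]
Step 5: x=[2.0000 6.0000] v=[0.0000 0.0000]
Step 6: x=[2.0000 6.0000] v=[0.0000 0.0000]
Step 7: x=[2.0000 6.0000] v=[0.0000 0.0000]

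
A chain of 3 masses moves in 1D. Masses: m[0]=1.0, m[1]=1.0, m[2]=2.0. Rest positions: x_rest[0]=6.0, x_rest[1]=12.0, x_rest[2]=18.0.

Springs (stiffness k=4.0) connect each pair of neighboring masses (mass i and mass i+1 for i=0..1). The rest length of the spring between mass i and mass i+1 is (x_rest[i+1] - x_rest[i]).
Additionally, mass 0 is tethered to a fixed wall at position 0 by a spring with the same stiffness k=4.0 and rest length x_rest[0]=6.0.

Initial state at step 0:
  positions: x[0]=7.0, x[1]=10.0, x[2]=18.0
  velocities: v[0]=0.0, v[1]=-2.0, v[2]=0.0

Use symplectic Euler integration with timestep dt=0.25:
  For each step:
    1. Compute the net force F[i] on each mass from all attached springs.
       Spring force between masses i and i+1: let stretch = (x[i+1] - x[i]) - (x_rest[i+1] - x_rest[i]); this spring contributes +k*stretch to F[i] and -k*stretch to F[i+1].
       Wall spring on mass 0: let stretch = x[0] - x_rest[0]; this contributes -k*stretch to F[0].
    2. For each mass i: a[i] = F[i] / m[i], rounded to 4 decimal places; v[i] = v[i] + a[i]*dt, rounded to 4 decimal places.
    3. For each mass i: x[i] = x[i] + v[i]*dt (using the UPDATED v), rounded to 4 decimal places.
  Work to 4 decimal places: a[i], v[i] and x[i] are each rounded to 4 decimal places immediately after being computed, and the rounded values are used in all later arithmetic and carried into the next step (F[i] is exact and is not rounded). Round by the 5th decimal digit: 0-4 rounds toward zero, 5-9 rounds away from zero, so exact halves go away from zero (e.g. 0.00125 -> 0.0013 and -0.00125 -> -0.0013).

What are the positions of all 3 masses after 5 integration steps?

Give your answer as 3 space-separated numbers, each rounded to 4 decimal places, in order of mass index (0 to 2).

Answer: 5.9771 11.3093 17.1375

Derivation:
Step 0: x=[7.0000 10.0000 18.0000] v=[0.0000 -2.0000 0.0000]
Step 1: x=[6.0000 10.7500 17.7500] v=[-4.0000 3.0000 -1.0000]
Step 2: x=[4.6875 12.0625 17.3750] v=[-5.2500 5.2500 -1.5000]
Step 3: x=[4.0469 12.8594 17.0859] v=[-2.5625 3.1875 -1.1563]
Step 4: x=[4.5977 12.5098 17.0185] v=[2.2031 -1.3985 -0.2696]
Step 5: x=[5.9771 11.3093 17.1375] v=[5.5175 -4.8019 0.4761]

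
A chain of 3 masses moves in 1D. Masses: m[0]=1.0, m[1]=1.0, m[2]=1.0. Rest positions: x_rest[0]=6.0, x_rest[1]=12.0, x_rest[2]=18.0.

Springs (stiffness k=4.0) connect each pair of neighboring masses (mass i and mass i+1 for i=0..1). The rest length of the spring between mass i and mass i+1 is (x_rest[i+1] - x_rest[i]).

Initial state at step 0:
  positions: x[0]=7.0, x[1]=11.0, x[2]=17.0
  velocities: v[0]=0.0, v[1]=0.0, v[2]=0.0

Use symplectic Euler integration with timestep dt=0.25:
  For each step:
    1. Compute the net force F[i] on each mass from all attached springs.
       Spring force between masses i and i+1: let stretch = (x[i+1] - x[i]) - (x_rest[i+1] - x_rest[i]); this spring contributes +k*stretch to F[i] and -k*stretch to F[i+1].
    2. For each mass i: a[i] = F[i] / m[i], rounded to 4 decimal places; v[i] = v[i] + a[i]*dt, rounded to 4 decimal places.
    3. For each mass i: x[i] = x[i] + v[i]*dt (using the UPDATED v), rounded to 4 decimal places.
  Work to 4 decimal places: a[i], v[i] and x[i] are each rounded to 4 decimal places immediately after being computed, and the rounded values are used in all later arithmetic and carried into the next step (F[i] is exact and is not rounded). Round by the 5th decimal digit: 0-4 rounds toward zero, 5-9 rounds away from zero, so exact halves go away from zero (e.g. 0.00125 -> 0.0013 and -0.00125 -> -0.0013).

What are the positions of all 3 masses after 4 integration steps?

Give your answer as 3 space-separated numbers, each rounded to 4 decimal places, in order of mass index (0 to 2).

Answer: 4.7657 12.1329 18.1016

Derivation:
Step 0: x=[7.0000 11.0000 17.0000] v=[0.0000 0.0000 0.0000]
Step 1: x=[6.5000 11.5000 17.0000] v=[-2.0000 2.0000 0.0000]
Step 2: x=[5.7500 12.1250 17.1250] v=[-3.0000 2.5000 0.5000]
Step 3: x=[5.0938 12.4063 17.5000] v=[-2.6250 1.1250 1.5000]
Step 4: x=[4.7657 12.1329 18.1016] v=[-1.3125 -1.0938 2.4063]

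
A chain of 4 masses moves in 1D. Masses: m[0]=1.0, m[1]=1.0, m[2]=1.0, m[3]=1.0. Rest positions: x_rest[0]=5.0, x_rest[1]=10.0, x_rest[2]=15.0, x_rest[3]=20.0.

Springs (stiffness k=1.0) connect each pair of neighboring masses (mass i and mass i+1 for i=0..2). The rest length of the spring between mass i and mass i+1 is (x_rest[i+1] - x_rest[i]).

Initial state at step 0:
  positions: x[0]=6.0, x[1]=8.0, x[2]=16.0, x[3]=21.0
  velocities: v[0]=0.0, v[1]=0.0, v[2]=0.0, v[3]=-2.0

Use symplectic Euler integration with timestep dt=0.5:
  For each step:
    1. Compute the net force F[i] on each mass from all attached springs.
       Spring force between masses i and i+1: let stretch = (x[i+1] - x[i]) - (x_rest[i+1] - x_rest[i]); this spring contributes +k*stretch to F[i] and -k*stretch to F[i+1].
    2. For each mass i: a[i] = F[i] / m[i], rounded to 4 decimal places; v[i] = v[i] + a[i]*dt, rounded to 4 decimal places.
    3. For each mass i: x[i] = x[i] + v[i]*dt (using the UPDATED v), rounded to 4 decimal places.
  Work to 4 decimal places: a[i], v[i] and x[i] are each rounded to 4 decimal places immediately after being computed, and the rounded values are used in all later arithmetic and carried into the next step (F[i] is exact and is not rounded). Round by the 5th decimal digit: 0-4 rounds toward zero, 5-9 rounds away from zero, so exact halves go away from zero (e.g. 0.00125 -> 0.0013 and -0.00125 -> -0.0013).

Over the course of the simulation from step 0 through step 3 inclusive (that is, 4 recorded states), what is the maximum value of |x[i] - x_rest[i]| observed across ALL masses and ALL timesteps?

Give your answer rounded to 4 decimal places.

Step 0: x=[6.0000 8.0000 16.0000 21.0000] v=[0.0000 0.0000 0.0000 -2.0000]
Step 1: x=[5.2500 9.5000 15.2500 20.0000] v=[-1.5000 3.0000 -1.5000 -2.0000]
Step 2: x=[4.3125 11.3750 14.2500 19.0625] v=[-1.8750 3.7500 -2.0000 -1.8750]
Step 3: x=[3.8906 12.2032 13.7344 18.1719] v=[-0.8438 1.6563 -1.0313 -1.7813]
Max displacement = 2.2032

Answer: 2.2032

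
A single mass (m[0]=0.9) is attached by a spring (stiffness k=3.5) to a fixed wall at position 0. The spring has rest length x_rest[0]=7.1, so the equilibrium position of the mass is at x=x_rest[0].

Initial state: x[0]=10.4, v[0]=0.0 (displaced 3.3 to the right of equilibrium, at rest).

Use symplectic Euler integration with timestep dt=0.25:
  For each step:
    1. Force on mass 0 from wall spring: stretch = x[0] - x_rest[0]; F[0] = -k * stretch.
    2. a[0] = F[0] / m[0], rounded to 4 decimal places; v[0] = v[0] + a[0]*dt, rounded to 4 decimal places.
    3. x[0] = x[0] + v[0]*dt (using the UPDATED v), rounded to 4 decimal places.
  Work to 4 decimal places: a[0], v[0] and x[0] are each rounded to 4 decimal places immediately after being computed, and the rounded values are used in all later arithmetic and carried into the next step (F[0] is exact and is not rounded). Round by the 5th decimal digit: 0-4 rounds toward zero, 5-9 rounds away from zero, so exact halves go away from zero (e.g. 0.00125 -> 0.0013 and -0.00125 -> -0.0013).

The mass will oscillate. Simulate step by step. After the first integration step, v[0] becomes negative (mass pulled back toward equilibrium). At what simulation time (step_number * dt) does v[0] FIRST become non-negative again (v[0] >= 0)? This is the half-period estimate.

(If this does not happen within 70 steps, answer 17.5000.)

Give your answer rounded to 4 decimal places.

Answer: 1.7500

Derivation:
Step 0: x=[10.4000] v=[0.0000]
Step 1: x=[9.5979] v=[-3.2083]
Step 2: x=[8.1887] v=[-5.6368]
Step 3: x=[6.5149] v=[-6.6953]
Step 4: x=[4.9833] v=[-6.1265]
Step 5: x=[3.9662] v=[-4.0686]
Step 6: x=[3.7107] v=[-1.0219]
Step 7: x=[4.2790] v=[2.2733]
First v>=0 after going negative at step 7, time=1.7500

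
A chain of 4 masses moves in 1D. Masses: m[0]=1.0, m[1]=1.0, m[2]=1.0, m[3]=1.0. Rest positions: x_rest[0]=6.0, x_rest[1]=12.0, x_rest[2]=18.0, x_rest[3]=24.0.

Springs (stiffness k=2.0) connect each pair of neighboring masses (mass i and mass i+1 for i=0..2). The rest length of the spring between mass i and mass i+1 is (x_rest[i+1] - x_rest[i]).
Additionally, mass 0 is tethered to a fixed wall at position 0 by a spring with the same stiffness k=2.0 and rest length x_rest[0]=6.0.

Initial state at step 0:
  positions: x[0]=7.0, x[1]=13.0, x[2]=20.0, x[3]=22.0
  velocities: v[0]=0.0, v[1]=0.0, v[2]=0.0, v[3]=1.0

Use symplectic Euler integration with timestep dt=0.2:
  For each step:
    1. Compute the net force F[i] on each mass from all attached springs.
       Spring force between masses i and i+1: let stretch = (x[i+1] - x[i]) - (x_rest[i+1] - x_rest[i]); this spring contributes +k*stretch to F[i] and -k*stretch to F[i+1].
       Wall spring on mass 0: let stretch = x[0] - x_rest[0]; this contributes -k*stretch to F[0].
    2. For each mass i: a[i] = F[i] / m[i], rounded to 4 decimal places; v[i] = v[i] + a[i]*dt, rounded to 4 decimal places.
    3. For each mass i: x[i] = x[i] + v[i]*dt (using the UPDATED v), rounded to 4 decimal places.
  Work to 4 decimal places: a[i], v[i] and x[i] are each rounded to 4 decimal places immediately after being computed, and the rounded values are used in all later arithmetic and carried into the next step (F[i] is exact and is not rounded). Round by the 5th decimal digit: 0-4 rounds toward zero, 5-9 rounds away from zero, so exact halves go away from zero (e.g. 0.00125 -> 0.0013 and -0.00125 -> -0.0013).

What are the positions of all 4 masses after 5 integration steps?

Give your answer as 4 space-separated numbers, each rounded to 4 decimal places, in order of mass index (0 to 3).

Answer: 6.2940 12.8723 16.9871 25.8323

Derivation:
Step 0: x=[7.0000 13.0000 20.0000 22.0000] v=[0.0000 0.0000 0.0000 1.0000]
Step 1: x=[6.9200 13.0800 19.6000 22.5200] v=[-0.4000 0.4000 -2.0000 2.6000]
Step 2: x=[6.7792 13.1888 18.9120 23.2864] v=[-0.7040 0.5440 -3.4400 3.8320]
Step 3: x=[6.6088 13.2427 18.1161 24.1828] v=[-0.8518 0.2694 -3.9795 4.4822]
Step 4: x=[6.4404 13.1557 17.4157 25.0739] v=[-0.8418 -0.4348 -3.5022 4.4555]
Step 5: x=[6.2940 12.8723 16.9871 25.8323] v=[-0.7318 -1.4169 -2.1429 3.7922]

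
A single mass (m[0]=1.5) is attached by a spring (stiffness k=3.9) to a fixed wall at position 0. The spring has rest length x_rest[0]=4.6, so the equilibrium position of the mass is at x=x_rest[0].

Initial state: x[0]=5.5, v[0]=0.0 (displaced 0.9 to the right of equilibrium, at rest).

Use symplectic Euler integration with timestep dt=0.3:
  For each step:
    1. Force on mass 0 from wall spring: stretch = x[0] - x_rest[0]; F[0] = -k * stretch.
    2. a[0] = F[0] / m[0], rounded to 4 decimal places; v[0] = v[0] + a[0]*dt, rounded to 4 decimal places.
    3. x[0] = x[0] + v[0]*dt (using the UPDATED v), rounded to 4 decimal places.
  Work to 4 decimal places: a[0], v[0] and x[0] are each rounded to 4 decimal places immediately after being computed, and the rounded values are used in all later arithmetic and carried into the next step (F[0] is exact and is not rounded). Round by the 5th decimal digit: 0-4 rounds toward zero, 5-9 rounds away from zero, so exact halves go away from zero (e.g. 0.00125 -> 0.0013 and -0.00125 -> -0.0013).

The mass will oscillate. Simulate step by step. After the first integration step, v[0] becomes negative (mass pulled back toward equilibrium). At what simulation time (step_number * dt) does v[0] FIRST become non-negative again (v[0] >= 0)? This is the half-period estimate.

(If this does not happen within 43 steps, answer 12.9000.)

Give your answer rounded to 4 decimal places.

Step 0: x=[5.5000] v=[0.0000]
Step 1: x=[5.2894] v=[-0.7020]
Step 2: x=[4.9175] v=[-1.2397]
Step 3: x=[4.4713] v=[-1.4874]
Step 4: x=[4.0552] v=[-1.3870]
Step 5: x=[3.7666] v=[-0.9621]
Step 6: x=[3.6730] v=[-0.3121]
Step 7: x=[3.7963] v=[0.4110]
First v>=0 after going negative at step 7, time=2.1000

Answer: 2.1000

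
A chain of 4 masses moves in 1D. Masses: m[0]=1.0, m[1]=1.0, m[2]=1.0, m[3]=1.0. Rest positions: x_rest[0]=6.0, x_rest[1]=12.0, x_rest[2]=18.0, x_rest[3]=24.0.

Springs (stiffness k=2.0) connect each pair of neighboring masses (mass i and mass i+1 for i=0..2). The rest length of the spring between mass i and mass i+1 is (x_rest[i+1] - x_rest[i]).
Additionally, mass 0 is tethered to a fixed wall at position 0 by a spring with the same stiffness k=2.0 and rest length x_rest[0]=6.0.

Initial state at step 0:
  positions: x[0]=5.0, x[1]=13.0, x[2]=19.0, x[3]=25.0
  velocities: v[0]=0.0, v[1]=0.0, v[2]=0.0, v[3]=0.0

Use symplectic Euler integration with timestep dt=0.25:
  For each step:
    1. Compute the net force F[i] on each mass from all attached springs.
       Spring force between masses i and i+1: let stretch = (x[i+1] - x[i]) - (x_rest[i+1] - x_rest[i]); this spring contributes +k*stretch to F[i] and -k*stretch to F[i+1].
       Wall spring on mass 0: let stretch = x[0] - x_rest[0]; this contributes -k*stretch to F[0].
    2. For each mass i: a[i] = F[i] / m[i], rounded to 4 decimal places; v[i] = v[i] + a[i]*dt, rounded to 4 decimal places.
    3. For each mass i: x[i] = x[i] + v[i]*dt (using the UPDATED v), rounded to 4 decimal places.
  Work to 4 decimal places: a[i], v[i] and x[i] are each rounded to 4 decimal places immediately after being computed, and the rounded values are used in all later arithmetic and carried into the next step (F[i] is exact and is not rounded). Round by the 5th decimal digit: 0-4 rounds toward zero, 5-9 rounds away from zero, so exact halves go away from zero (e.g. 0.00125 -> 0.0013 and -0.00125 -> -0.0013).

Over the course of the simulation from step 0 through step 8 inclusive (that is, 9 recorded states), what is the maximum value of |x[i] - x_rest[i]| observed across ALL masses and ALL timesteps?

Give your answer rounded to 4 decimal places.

Step 0: x=[5.0000 13.0000 19.0000 25.0000] v=[0.0000 0.0000 0.0000 0.0000]
Step 1: x=[5.3750 12.7500 19.0000 25.0000] v=[1.5000 -1.0000 0.0000 0.0000]
Step 2: x=[6.0000 12.3594 18.9688 25.0000] v=[2.5000 -1.5625 -0.1250 0.0000]
Step 3: x=[6.6699 12.0000 18.8653 24.9961] v=[2.6797 -1.4375 -0.4141 -0.0156]
Step 4: x=[7.1724 11.8325 18.6700 24.9759] v=[2.0098 -0.6699 -0.7814 -0.0810]
Step 5: x=[7.3608 11.9372 18.4082 24.9174] v=[0.7537 0.4188 -1.0472 -0.2340]
Step 6: x=[7.2012 12.2787 18.1512 24.7953] v=[-0.6385 1.3661 -1.0281 -0.4886]
Step 7: x=[6.7761 12.7196 17.9906 24.5926] v=[-1.7004 1.7636 -0.6423 -0.8107]
Step 8: x=[6.2469 13.0765 17.9964 24.3147] v=[-2.1167 1.4274 0.0232 -1.1117]
Max displacement = 1.3608

Answer: 1.3608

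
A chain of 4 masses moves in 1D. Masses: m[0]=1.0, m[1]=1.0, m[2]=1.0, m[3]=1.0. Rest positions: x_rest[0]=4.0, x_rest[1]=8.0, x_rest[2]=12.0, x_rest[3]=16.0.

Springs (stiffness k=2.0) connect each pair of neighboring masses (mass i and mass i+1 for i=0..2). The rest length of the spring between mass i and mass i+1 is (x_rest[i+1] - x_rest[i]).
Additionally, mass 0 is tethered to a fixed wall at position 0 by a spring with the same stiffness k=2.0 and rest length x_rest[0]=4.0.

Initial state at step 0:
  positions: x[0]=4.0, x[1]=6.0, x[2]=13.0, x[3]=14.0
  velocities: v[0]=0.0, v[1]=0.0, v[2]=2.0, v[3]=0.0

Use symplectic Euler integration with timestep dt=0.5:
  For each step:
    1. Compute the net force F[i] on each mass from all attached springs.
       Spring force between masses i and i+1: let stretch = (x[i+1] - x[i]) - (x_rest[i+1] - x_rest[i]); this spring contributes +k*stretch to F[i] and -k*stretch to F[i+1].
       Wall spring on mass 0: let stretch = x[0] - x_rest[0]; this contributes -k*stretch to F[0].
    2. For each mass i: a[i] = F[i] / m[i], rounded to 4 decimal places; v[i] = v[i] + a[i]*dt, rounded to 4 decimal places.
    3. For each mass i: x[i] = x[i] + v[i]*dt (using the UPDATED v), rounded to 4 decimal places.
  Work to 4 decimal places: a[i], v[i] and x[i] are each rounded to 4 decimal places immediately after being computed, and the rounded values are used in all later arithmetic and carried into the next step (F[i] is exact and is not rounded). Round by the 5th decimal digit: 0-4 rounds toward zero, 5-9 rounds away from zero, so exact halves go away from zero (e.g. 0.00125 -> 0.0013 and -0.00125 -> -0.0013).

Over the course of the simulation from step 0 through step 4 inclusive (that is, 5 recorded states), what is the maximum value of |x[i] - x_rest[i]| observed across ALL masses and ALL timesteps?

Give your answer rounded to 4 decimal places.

Step 0: x=[4.0000 6.0000 13.0000 14.0000] v=[0.0000 0.0000 2.0000 0.0000]
Step 1: x=[3.0000 8.5000 11.0000 15.5000] v=[-2.0000 5.0000 -4.0000 3.0000]
Step 2: x=[3.2500 9.5000 10.0000 16.7500] v=[0.5000 2.0000 -2.0000 2.5000]
Step 3: x=[5.0000 7.6250 12.1250 16.6250] v=[3.5000 -3.7500 4.2500 -0.2500]
Step 4: x=[5.5625 6.6875 14.2500 16.2500] v=[1.1250 -1.8750 4.2500 -0.7500]
Max displacement = 2.2500

Answer: 2.2500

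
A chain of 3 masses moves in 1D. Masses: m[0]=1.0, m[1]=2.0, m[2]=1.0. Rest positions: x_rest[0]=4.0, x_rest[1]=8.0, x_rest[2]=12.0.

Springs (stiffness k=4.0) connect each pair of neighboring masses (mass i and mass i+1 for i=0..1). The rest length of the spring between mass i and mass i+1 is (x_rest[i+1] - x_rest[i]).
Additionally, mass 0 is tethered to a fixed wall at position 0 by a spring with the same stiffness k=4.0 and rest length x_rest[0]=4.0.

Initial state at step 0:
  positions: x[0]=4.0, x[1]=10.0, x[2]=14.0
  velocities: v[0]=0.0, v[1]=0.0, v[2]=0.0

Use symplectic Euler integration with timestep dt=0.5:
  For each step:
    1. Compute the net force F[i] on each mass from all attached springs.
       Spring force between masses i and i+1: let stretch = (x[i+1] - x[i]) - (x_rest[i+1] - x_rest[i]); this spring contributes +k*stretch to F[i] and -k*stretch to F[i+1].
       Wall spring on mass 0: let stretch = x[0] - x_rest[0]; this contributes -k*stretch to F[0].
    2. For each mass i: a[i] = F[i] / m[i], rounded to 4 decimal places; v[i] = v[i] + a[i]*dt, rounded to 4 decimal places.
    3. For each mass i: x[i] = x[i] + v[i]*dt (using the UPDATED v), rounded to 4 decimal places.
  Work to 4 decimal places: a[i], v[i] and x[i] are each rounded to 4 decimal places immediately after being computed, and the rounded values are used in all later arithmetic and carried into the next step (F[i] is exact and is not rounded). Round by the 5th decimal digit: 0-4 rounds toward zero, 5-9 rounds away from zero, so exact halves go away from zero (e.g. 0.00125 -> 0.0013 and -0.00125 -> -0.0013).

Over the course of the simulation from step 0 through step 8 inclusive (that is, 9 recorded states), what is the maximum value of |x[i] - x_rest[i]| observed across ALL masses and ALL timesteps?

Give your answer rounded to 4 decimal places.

Step 0: x=[4.0000 10.0000 14.0000] v=[0.0000 0.0000 0.0000]
Step 1: x=[6.0000 9.0000 14.0000] v=[4.0000 -2.0000 0.0000]
Step 2: x=[5.0000 9.0000 13.0000] v=[-2.0000 0.0000 -2.0000]
Step 3: x=[3.0000 9.0000 12.0000] v=[-4.0000 0.0000 -2.0000]
Step 4: x=[4.0000 7.5000 12.0000] v=[2.0000 -3.0000 0.0000]
Step 5: x=[4.5000 6.5000 11.5000] v=[1.0000 -2.0000 -1.0000]
Step 6: x=[2.5000 7.0000 10.0000] v=[-4.0000 1.0000 -3.0000]
Step 7: x=[2.5000 6.7500 9.5000] v=[0.0000 -0.5000 -1.0000]
Step 8: x=[4.2500 5.7500 10.2500] v=[3.5000 -2.0000 1.5000]
Max displacement = 2.5000

Answer: 2.5000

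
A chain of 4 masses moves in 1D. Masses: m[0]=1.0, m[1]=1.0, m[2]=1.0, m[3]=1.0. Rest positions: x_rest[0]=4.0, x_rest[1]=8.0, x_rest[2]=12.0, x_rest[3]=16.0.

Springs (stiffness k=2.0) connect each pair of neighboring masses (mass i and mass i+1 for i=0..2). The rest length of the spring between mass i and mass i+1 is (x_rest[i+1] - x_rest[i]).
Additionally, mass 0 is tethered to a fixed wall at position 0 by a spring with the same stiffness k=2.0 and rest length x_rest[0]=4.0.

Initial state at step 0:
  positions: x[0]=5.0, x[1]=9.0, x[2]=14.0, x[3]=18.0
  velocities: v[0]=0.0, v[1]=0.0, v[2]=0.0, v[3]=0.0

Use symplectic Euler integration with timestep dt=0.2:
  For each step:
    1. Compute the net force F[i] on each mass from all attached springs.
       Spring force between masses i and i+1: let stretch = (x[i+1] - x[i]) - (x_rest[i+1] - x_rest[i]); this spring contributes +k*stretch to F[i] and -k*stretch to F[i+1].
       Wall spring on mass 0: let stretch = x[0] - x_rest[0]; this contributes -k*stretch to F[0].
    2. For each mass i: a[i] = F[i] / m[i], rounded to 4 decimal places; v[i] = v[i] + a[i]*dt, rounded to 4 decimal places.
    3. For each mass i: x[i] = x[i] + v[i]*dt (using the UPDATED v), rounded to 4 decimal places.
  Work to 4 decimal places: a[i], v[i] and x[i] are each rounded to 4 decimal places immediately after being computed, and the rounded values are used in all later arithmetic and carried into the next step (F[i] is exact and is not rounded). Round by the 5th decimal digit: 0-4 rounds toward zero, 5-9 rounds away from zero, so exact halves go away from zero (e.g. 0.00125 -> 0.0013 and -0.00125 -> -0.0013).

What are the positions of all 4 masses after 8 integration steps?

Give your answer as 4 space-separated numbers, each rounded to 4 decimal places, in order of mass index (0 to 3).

Step 0: x=[5.0000 9.0000 14.0000 18.0000] v=[0.0000 0.0000 0.0000 0.0000]
Step 1: x=[4.9200 9.0800 13.9200 18.0000] v=[-0.4000 0.4000 -0.4000 0.0000]
Step 2: x=[4.7792 9.2144 13.7792 17.9936] v=[-0.7040 0.6720 -0.7040 -0.0320]
Step 3: x=[4.6109 9.3592 13.6104 17.9700] v=[-0.8416 0.7238 -0.8442 -0.1178]
Step 4: x=[4.4536 9.4642 13.4502 17.9177] v=[-0.7866 0.5250 -0.8008 -0.2616]
Step 5: x=[4.3408 9.4872 13.3286 17.8280] v=[-0.5638 0.1152 -0.6082 -0.4486]
Step 6: x=[4.2925 9.4058 13.2596 17.6983] v=[-0.2416 -0.4068 -0.3450 -0.6484]
Step 7: x=[4.3098 9.2237 13.2374 17.5335] v=[0.0867 -0.9106 -0.1110 -0.8239]
Step 8: x=[4.3755 8.9696 13.2378 17.3450] v=[0.3283 -1.2707 0.0020 -0.9423]

Answer: 4.3755 8.9696 13.2378 17.3450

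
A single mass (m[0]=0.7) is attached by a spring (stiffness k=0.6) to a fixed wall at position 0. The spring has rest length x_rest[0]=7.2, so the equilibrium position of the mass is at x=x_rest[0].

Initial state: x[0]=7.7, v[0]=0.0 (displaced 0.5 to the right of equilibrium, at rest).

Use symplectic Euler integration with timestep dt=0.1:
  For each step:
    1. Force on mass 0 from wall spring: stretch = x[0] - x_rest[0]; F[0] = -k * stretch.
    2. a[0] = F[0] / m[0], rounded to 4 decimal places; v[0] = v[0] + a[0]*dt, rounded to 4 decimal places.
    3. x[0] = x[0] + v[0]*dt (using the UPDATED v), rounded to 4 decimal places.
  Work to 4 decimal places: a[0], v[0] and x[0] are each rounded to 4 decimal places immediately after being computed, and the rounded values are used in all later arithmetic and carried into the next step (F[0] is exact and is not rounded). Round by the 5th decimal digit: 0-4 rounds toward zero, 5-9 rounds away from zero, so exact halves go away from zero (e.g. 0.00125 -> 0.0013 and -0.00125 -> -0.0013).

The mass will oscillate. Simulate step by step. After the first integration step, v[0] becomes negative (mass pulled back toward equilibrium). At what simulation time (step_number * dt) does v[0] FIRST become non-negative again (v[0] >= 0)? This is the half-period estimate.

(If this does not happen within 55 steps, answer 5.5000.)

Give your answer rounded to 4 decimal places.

Answer: 3.4000

Derivation:
Step 0: x=[7.7000] v=[0.0000]
Step 1: x=[7.6957] v=[-0.0429]
Step 2: x=[7.6872] v=[-0.0854]
Step 3: x=[7.6745] v=[-0.1272]
Step 4: x=[7.6577] v=[-0.1679]
Step 5: x=[7.6370] v=[-0.2071]
Step 6: x=[7.6125] v=[-0.2446]
Step 7: x=[7.5845] v=[-0.2800]
Step 8: x=[7.5532] v=[-0.3130]
Step 9: x=[7.5189] v=[-0.3433]
Step 10: x=[7.4818] v=[-0.3706]
Step 11: x=[7.4423] v=[-0.3948]
Step 12: x=[7.4007] v=[-0.4156]
Step 13: x=[7.3574] v=[-0.4328]
Step 14: x=[7.3128] v=[-0.4463]
Step 15: x=[7.2672] v=[-0.4560]
Step 16: x=[7.2210] v=[-0.4618]
Step 17: x=[7.1746] v=[-0.4636]
Step 18: x=[7.1285] v=[-0.4614]
Step 19: x=[7.0830] v=[-0.4553]
Step 20: x=[7.0385] v=[-0.4453]
Step 21: x=[6.9954] v=[-0.4315]
Step 22: x=[6.9540] v=[-0.4140]
Step 23: x=[6.9147] v=[-0.3929]
Step 24: x=[6.8779] v=[-0.3685]
Step 25: x=[6.8438] v=[-0.3409]
Step 26: x=[6.8128] v=[-0.3104]
Step 27: x=[6.7851] v=[-0.2772]
Step 28: x=[6.7609] v=[-0.2416]
Step 29: x=[6.7405] v=[-0.2040]
Step 30: x=[6.7240] v=[-0.1646]
Step 31: x=[6.7116] v=[-0.1238]
Step 32: x=[6.7034] v=[-0.0819]
Step 33: x=[6.6995] v=[-0.0393]
Step 34: x=[6.6999] v=[0.0036]
First v>=0 after going negative at step 34, time=3.4000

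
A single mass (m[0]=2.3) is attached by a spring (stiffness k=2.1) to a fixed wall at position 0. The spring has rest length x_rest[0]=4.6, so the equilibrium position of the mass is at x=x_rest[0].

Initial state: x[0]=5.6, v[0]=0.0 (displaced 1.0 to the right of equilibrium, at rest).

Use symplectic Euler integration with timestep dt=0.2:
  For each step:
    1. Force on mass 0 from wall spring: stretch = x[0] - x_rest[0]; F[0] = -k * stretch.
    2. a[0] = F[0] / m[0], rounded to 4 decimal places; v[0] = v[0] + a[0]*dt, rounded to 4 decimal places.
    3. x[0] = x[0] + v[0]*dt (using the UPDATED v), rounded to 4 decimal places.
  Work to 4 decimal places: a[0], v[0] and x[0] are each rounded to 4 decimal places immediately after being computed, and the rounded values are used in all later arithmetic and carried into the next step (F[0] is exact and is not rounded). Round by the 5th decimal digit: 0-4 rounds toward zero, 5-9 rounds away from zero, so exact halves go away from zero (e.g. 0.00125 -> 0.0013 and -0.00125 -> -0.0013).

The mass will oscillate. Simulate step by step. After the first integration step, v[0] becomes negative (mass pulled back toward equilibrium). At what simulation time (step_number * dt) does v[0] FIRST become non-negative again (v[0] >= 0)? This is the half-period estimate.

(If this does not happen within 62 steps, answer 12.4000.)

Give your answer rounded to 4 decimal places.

Step 0: x=[5.6000] v=[0.0000]
Step 1: x=[5.5635] v=[-0.1826]
Step 2: x=[5.4918] v=[-0.3585]
Step 3: x=[5.3875] v=[-0.5214]
Step 4: x=[5.2545] v=[-0.6652]
Step 5: x=[5.0976] v=[-0.7847]
Step 6: x=[4.9225] v=[-0.8756]
Step 7: x=[4.7356] v=[-0.9345]
Step 8: x=[4.5437] v=[-0.9593]
Step 9: x=[4.3539] v=[-0.9490]
Step 10: x=[4.1731] v=[-0.9041]
Step 11: x=[4.0079] v=[-0.8261]
Step 12: x=[3.8643] v=[-0.7180]
Step 13: x=[3.7476] v=[-0.5837]
Step 14: x=[3.6620] v=[-0.4280]
Step 15: x=[3.6107] v=[-0.2567]
Step 16: x=[3.5955] v=[-0.0760]
Step 17: x=[3.6170] v=[0.1074]
First v>=0 after going negative at step 17, time=3.4000

Answer: 3.4000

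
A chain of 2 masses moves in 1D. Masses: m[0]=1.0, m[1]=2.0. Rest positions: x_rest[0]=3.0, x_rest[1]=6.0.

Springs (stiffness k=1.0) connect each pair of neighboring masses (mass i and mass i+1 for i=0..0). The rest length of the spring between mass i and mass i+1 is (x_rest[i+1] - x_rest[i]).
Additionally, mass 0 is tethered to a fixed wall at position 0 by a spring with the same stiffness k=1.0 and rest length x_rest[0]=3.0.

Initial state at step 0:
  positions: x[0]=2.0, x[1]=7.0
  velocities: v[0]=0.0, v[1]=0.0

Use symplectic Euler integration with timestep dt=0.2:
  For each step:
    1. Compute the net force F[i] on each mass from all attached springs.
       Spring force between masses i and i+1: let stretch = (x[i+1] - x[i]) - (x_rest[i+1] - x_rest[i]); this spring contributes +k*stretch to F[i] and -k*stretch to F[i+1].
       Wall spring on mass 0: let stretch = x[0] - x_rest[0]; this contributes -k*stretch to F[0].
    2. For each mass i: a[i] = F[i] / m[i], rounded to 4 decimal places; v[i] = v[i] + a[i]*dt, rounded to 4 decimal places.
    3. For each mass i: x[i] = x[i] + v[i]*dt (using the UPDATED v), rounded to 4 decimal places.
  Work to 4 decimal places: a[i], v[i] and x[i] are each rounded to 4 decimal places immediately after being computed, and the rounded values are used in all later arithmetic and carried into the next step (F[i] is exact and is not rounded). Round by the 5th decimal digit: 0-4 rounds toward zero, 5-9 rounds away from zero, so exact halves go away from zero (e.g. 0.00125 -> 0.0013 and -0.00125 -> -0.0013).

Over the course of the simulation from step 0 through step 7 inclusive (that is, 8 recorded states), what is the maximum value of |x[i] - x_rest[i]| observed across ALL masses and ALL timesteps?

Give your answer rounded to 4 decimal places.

Answer: 1.1490

Derivation:
Step 0: x=[2.0000 7.0000] v=[0.0000 0.0000]
Step 1: x=[2.1200 6.9600] v=[0.6000 -0.2000]
Step 2: x=[2.3488 6.8832] v=[1.1440 -0.3840]
Step 3: x=[2.6650 6.7757] v=[1.5811 -0.5374]
Step 4: x=[3.0390 6.6460] v=[1.8702 -0.6485]
Step 5: x=[3.4358 6.5042] v=[1.9838 -0.7092]
Step 6: x=[3.8179 6.3610] v=[1.9103 -0.7160]
Step 7: x=[4.1490 6.2269] v=[1.6553 -0.6703]
Max displacement = 1.1490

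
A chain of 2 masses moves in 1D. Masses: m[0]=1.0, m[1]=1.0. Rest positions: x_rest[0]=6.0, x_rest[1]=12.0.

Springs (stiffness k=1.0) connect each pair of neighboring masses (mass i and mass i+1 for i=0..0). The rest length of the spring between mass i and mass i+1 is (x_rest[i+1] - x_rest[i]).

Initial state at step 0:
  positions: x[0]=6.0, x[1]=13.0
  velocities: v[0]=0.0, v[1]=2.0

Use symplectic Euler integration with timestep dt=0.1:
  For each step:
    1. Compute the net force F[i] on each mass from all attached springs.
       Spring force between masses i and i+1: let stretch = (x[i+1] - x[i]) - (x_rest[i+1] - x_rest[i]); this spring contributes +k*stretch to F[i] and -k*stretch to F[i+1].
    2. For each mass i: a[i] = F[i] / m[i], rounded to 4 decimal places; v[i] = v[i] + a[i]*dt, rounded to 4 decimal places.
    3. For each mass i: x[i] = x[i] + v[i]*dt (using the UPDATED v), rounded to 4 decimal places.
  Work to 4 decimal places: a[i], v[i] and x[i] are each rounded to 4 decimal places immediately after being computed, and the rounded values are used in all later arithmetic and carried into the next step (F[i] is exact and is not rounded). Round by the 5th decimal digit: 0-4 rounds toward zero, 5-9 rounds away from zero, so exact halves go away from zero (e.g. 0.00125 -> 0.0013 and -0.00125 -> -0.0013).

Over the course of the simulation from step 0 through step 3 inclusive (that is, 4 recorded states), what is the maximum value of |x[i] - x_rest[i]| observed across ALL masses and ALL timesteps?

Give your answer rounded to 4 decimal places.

Step 0: x=[6.0000 13.0000] v=[0.0000 2.0000]
Step 1: x=[6.0100 13.1900] v=[0.1000 1.9000]
Step 2: x=[6.0318 13.3682] v=[0.2180 1.7820]
Step 3: x=[6.0670 13.5330] v=[0.3516 1.6484]
Max displacement = 1.5330

Answer: 1.5330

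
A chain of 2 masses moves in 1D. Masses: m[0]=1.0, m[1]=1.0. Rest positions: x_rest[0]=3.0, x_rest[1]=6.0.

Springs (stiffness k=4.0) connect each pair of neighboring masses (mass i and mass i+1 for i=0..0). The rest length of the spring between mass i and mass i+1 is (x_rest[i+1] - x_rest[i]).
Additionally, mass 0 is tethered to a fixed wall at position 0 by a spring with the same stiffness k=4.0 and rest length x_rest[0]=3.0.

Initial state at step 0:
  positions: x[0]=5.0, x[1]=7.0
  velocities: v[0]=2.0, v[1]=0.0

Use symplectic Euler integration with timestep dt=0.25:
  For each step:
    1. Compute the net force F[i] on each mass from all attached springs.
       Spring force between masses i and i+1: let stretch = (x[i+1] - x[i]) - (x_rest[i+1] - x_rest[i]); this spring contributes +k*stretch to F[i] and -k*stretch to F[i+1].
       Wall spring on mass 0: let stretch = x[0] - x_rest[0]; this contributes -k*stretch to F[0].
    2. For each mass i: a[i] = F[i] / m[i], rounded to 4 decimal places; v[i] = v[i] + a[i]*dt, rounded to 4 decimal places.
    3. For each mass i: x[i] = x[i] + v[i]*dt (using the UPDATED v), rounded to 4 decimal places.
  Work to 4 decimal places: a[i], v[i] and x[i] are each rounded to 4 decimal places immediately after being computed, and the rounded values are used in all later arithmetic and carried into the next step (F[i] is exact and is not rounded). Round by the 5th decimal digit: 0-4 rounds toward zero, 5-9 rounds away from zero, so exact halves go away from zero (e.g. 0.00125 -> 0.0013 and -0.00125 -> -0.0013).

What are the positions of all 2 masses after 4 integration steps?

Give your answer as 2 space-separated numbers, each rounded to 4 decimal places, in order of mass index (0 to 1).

Step 0: x=[5.0000 7.0000] v=[2.0000 0.0000]
Step 1: x=[4.7500 7.2500] v=[-1.0000 1.0000]
Step 2: x=[3.9375 7.6250] v=[-3.2500 1.5000]
Step 3: x=[3.0625 7.8281] v=[-3.5000 0.8125]
Step 4: x=[2.6133 7.5898] v=[-1.7969 -0.9531]

Answer: 2.6133 7.5898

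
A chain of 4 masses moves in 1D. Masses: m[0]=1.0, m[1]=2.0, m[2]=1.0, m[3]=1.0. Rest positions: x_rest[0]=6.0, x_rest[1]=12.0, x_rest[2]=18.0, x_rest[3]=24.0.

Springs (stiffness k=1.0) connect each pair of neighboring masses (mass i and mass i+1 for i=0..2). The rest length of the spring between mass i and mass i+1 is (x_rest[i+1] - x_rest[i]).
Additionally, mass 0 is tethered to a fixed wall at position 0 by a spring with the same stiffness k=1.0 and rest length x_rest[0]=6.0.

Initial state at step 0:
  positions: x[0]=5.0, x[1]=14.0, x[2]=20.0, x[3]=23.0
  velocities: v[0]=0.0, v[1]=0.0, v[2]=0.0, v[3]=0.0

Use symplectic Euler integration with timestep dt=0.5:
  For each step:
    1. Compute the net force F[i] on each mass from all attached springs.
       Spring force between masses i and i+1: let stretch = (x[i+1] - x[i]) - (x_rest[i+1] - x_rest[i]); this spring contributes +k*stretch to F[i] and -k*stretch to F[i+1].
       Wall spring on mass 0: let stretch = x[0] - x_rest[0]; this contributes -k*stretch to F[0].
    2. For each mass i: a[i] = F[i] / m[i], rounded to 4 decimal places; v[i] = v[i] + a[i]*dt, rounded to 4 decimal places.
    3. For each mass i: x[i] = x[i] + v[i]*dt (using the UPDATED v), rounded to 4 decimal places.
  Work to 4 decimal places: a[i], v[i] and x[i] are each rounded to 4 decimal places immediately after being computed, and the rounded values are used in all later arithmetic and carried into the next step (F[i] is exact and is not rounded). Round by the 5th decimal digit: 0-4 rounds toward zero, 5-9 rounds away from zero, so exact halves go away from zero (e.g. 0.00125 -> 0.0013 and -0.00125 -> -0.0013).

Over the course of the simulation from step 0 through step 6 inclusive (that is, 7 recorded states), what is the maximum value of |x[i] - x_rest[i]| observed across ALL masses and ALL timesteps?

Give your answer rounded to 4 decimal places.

Step 0: x=[5.0000 14.0000 20.0000 23.0000] v=[0.0000 0.0000 0.0000 0.0000]
Step 1: x=[6.0000 13.6250 19.2500 23.7500] v=[2.0000 -0.7500 -1.5000 1.5000]
Step 2: x=[7.4063 13.0000 18.2188 24.8750] v=[2.8125 -1.2500 -2.0625 2.2500]
Step 3: x=[8.3594 12.3281 17.5469 25.8360] v=[1.9062 -1.3438 -1.3438 1.9219]
Step 4: x=[8.2148 11.8125 17.6426 26.2247] v=[-0.2892 -1.0313 0.1914 0.7774]
Step 5: x=[6.9159 11.5759 18.4263 25.9679] v=[-2.5978 -0.4732 1.5674 -0.5137]
Step 6: x=[5.0530 11.6131 19.3828 25.3257] v=[-3.7258 0.0744 1.9130 -1.2845]
Max displacement = 2.3594

Answer: 2.3594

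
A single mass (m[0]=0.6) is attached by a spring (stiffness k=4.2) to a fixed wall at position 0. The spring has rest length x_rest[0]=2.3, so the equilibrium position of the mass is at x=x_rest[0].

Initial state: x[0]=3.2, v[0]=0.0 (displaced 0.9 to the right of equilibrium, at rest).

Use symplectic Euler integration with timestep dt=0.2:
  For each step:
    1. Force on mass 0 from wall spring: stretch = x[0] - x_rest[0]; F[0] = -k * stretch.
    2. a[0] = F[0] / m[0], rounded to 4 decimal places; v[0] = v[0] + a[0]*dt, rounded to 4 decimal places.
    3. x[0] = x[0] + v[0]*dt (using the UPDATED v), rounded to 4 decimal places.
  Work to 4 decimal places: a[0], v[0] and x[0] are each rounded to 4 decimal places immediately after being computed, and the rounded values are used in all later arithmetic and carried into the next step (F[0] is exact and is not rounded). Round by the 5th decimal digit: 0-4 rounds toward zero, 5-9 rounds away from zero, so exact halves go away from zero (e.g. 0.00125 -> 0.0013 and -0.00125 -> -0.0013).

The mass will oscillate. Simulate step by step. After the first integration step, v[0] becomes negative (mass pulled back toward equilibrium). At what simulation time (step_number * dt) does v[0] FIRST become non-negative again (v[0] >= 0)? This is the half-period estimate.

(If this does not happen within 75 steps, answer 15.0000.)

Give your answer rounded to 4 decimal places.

Answer: 1.2000

Derivation:
Step 0: x=[3.2000] v=[0.0000]
Step 1: x=[2.9480] v=[-1.2600]
Step 2: x=[2.5146] v=[-2.1672]
Step 3: x=[2.0211] v=[-2.4676]
Step 4: x=[1.6057] v=[-2.0771]
Step 5: x=[1.3847] v=[-1.1051]
Step 6: x=[1.4200] v=[0.1763]
First v>=0 after going negative at step 6, time=1.2000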